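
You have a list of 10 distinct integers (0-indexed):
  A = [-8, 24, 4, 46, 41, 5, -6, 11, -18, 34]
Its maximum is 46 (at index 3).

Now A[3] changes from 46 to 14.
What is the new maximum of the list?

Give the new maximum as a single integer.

Answer: 41

Derivation:
Old max = 46 (at index 3)
Change: A[3] 46 -> 14
Changed element WAS the max -> may need rescan.
  Max of remaining elements: 41
  New max = max(14, 41) = 41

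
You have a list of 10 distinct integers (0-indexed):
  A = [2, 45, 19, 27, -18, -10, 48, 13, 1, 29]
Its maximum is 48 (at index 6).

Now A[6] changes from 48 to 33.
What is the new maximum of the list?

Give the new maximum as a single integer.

Old max = 48 (at index 6)
Change: A[6] 48 -> 33
Changed element WAS the max -> may need rescan.
  Max of remaining elements: 45
  New max = max(33, 45) = 45

Answer: 45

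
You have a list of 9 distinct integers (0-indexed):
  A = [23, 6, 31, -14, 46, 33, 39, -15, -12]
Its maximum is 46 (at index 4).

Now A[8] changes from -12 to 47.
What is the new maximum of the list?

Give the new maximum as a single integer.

Answer: 47

Derivation:
Old max = 46 (at index 4)
Change: A[8] -12 -> 47
Changed element was NOT the old max.
  New max = max(old_max, new_val) = max(46, 47) = 47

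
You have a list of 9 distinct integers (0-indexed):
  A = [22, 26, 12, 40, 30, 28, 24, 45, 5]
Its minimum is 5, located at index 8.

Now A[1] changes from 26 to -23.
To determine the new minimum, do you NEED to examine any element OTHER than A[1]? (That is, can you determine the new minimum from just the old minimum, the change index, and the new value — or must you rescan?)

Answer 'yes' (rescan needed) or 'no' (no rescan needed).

Old min = 5 at index 8
Change at index 1: 26 -> -23
Index 1 was NOT the min. New min = min(5, -23). No rescan of other elements needed.
Needs rescan: no

Answer: no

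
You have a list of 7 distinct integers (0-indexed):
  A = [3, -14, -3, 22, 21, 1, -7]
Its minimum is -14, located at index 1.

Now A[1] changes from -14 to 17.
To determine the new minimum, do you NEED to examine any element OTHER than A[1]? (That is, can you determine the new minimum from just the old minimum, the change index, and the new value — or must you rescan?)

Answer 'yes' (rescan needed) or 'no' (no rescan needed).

Answer: yes

Derivation:
Old min = -14 at index 1
Change at index 1: -14 -> 17
Index 1 WAS the min and new value 17 > old min -14. Must rescan other elements to find the new min.
Needs rescan: yes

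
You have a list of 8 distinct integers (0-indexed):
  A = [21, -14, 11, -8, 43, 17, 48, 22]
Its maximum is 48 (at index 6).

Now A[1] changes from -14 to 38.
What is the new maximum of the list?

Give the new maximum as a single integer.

Old max = 48 (at index 6)
Change: A[1] -14 -> 38
Changed element was NOT the old max.
  New max = max(old_max, new_val) = max(48, 38) = 48

Answer: 48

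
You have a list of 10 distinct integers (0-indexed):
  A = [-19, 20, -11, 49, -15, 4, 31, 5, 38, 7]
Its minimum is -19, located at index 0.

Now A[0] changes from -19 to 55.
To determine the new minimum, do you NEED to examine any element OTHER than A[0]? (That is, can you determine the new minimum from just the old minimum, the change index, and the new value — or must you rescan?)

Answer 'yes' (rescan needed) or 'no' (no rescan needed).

Old min = -19 at index 0
Change at index 0: -19 -> 55
Index 0 WAS the min and new value 55 > old min -19. Must rescan other elements to find the new min.
Needs rescan: yes

Answer: yes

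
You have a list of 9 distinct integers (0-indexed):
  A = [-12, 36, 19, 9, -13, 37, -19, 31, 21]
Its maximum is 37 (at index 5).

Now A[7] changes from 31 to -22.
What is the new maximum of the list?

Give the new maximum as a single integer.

Old max = 37 (at index 5)
Change: A[7] 31 -> -22
Changed element was NOT the old max.
  New max = max(old_max, new_val) = max(37, -22) = 37

Answer: 37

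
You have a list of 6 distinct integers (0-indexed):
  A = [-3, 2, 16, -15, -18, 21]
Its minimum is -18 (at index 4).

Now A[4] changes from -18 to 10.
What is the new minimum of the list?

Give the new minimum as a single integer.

Old min = -18 (at index 4)
Change: A[4] -18 -> 10
Changed element WAS the min. Need to check: is 10 still <= all others?
  Min of remaining elements: -15
  New min = min(10, -15) = -15

Answer: -15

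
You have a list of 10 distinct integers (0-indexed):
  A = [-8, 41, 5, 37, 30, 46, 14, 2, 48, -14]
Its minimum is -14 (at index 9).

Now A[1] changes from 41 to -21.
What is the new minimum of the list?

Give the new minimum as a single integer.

Answer: -21

Derivation:
Old min = -14 (at index 9)
Change: A[1] 41 -> -21
Changed element was NOT the old min.
  New min = min(old_min, new_val) = min(-14, -21) = -21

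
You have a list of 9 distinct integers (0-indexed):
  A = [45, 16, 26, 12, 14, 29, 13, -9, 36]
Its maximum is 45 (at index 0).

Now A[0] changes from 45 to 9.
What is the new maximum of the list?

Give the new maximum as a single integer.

Answer: 36

Derivation:
Old max = 45 (at index 0)
Change: A[0] 45 -> 9
Changed element WAS the max -> may need rescan.
  Max of remaining elements: 36
  New max = max(9, 36) = 36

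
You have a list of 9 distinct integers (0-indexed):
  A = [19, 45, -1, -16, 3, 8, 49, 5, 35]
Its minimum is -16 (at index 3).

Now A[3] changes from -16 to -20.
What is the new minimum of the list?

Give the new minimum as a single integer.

Answer: -20

Derivation:
Old min = -16 (at index 3)
Change: A[3] -16 -> -20
Changed element WAS the min. Need to check: is -20 still <= all others?
  Min of remaining elements: -1
  New min = min(-20, -1) = -20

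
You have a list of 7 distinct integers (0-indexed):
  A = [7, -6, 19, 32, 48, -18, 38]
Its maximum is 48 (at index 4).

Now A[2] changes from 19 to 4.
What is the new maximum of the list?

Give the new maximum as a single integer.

Answer: 48

Derivation:
Old max = 48 (at index 4)
Change: A[2] 19 -> 4
Changed element was NOT the old max.
  New max = max(old_max, new_val) = max(48, 4) = 48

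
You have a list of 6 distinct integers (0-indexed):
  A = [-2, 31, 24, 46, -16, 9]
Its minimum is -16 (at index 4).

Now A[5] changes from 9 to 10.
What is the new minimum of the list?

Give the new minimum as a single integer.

Answer: -16

Derivation:
Old min = -16 (at index 4)
Change: A[5] 9 -> 10
Changed element was NOT the old min.
  New min = min(old_min, new_val) = min(-16, 10) = -16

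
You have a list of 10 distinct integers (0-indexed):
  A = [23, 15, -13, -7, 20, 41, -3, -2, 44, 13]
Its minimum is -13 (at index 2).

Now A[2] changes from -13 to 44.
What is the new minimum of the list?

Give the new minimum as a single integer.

Answer: -7

Derivation:
Old min = -13 (at index 2)
Change: A[2] -13 -> 44
Changed element WAS the min. Need to check: is 44 still <= all others?
  Min of remaining elements: -7
  New min = min(44, -7) = -7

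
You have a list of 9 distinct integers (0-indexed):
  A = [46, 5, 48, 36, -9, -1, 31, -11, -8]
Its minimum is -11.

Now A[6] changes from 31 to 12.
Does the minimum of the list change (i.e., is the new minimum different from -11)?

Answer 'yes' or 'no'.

Old min = -11
Change: A[6] 31 -> 12
Changed element was NOT the min; min changes only if 12 < -11.
New min = -11; changed? no

Answer: no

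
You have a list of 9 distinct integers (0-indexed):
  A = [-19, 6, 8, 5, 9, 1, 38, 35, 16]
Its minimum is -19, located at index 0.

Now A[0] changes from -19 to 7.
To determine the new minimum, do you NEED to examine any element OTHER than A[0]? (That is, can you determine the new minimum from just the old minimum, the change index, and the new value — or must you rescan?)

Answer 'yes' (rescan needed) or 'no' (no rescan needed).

Old min = -19 at index 0
Change at index 0: -19 -> 7
Index 0 WAS the min and new value 7 > old min -19. Must rescan other elements to find the new min.
Needs rescan: yes

Answer: yes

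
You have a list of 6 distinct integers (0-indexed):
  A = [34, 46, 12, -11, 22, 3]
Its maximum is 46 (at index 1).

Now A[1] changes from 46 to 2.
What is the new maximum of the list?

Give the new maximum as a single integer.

Old max = 46 (at index 1)
Change: A[1] 46 -> 2
Changed element WAS the max -> may need rescan.
  Max of remaining elements: 34
  New max = max(2, 34) = 34

Answer: 34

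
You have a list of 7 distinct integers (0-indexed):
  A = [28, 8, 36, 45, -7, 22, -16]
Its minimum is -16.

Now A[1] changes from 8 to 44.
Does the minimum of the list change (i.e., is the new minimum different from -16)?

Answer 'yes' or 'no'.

Answer: no

Derivation:
Old min = -16
Change: A[1] 8 -> 44
Changed element was NOT the min; min changes only if 44 < -16.
New min = -16; changed? no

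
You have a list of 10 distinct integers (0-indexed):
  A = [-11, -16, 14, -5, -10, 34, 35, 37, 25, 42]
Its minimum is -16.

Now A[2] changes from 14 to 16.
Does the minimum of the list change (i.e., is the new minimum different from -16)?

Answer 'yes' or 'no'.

Old min = -16
Change: A[2] 14 -> 16
Changed element was NOT the min; min changes only if 16 < -16.
New min = -16; changed? no

Answer: no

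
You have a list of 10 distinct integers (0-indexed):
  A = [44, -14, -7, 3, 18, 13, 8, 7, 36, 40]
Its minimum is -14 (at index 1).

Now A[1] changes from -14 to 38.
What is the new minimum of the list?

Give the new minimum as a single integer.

Old min = -14 (at index 1)
Change: A[1] -14 -> 38
Changed element WAS the min. Need to check: is 38 still <= all others?
  Min of remaining elements: -7
  New min = min(38, -7) = -7

Answer: -7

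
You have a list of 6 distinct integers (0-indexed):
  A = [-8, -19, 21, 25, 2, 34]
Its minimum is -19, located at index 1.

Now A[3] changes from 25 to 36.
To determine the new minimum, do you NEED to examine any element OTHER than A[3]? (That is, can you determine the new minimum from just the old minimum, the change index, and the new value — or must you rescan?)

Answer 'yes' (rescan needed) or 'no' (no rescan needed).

Old min = -19 at index 1
Change at index 3: 25 -> 36
Index 3 was NOT the min. New min = min(-19, 36). No rescan of other elements needed.
Needs rescan: no

Answer: no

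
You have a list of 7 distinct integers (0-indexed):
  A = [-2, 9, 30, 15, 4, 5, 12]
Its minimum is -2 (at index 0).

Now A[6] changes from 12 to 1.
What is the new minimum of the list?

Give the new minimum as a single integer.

Old min = -2 (at index 0)
Change: A[6] 12 -> 1
Changed element was NOT the old min.
  New min = min(old_min, new_val) = min(-2, 1) = -2

Answer: -2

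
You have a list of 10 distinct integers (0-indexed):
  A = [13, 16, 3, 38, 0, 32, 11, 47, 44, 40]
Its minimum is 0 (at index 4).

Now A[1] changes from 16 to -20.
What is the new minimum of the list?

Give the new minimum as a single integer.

Answer: -20

Derivation:
Old min = 0 (at index 4)
Change: A[1] 16 -> -20
Changed element was NOT the old min.
  New min = min(old_min, new_val) = min(0, -20) = -20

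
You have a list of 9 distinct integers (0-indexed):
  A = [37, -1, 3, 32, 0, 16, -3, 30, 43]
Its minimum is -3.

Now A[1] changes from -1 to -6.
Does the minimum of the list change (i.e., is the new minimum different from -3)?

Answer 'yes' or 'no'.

Old min = -3
Change: A[1] -1 -> -6
Changed element was NOT the min; min changes only if -6 < -3.
New min = -6; changed? yes

Answer: yes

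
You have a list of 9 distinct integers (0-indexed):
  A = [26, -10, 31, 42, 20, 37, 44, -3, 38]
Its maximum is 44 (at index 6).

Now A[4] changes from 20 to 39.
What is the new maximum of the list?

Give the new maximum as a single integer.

Answer: 44

Derivation:
Old max = 44 (at index 6)
Change: A[4] 20 -> 39
Changed element was NOT the old max.
  New max = max(old_max, new_val) = max(44, 39) = 44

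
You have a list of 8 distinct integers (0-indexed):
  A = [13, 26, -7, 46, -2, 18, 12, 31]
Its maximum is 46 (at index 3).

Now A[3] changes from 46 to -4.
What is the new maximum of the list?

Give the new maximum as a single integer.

Answer: 31

Derivation:
Old max = 46 (at index 3)
Change: A[3] 46 -> -4
Changed element WAS the max -> may need rescan.
  Max of remaining elements: 31
  New max = max(-4, 31) = 31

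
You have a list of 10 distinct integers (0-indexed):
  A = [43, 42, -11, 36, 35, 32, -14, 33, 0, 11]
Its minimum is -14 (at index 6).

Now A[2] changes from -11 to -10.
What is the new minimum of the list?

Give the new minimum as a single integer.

Old min = -14 (at index 6)
Change: A[2] -11 -> -10
Changed element was NOT the old min.
  New min = min(old_min, new_val) = min(-14, -10) = -14

Answer: -14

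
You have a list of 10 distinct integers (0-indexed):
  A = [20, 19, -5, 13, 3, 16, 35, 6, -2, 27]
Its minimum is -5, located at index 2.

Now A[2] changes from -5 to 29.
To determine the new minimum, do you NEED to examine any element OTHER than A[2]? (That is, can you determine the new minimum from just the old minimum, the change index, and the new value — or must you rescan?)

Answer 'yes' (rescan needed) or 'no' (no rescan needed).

Answer: yes

Derivation:
Old min = -5 at index 2
Change at index 2: -5 -> 29
Index 2 WAS the min and new value 29 > old min -5. Must rescan other elements to find the new min.
Needs rescan: yes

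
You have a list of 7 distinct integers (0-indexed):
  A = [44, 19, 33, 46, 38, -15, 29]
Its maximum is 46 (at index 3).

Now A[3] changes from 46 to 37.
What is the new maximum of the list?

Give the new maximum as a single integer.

Answer: 44

Derivation:
Old max = 46 (at index 3)
Change: A[3] 46 -> 37
Changed element WAS the max -> may need rescan.
  Max of remaining elements: 44
  New max = max(37, 44) = 44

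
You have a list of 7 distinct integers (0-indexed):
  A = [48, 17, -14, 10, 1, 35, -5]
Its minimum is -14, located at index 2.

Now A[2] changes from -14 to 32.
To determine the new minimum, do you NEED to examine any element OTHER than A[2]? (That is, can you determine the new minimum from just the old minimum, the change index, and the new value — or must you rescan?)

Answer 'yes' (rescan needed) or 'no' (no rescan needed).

Old min = -14 at index 2
Change at index 2: -14 -> 32
Index 2 WAS the min and new value 32 > old min -14. Must rescan other elements to find the new min.
Needs rescan: yes

Answer: yes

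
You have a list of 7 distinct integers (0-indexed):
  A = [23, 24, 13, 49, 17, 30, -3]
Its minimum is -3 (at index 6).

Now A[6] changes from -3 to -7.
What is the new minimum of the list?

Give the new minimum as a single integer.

Old min = -3 (at index 6)
Change: A[6] -3 -> -7
Changed element WAS the min. Need to check: is -7 still <= all others?
  Min of remaining elements: 13
  New min = min(-7, 13) = -7

Answer: -7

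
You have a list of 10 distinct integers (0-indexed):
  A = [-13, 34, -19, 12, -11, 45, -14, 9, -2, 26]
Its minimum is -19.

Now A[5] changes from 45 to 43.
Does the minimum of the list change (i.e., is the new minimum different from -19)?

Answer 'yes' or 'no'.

Old min = -19
Change: A[5] 45 -> 43
Changed element was NOT the min; min changes only if 43 < -19.
New min = -19; changed? no

Answer: no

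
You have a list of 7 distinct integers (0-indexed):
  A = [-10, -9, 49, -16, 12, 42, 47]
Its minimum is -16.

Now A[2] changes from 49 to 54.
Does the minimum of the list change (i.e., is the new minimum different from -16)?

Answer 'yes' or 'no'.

Old min = -16
Change: A[2] 49 -> 54
Changed element was NOT the min; min changes only if 54 < -16.
New min = -16; changed? no

Answer: no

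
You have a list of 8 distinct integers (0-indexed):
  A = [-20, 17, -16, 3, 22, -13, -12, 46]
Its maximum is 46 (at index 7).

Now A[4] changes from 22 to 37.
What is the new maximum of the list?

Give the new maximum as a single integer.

Old max = 46 (at index 7)
Change: A[4] 22 -> 37
Changed element was NOT the old max.
  New max = max(old_max, new_val) = max(46, 37) = 46

Answer: 46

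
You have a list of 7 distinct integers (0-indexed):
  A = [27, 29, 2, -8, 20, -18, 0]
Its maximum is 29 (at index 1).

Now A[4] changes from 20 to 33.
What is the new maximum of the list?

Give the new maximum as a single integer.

Answer: 33

Derivation:
Old max = 29 (at index 1)
Change: A[4] 20 -> 33
Changed element was NOT the old max.
  New max = max(old_max, new_val) = max(29, 33) = 33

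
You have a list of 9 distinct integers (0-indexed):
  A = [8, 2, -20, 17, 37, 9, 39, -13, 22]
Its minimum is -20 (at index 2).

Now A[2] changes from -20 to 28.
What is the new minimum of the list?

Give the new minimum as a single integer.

Old min = -20 (at index 2)
Change: A[2] -20 -> 28
Changed element WAS the min. Need to check: is 28 still <= all others?
  Min of remaining elements: -13
  New min = min(28, -13) = -13

Answer: -13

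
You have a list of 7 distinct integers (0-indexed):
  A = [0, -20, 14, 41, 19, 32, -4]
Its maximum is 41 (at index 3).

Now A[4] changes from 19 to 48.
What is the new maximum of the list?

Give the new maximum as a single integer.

Answer: 48

Derivation:
Old max = 41 (at index 3)
Change: A[4] 19 -> 48
Changed element was NOT the old max.
  New max = max(old_max, new_val) = max(41, 48) = 48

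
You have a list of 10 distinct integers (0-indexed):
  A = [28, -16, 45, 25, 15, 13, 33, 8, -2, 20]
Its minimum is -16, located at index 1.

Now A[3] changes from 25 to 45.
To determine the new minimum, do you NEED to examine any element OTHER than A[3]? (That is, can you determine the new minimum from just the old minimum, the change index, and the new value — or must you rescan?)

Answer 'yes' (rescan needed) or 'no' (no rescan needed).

Old min = -16 at index 1
Change at index 3: 25 -> 45
Index 3 was NOT the min. New min = min(-16, 45). No rescan of other elements needed.
Needs rescan: no

Answer: no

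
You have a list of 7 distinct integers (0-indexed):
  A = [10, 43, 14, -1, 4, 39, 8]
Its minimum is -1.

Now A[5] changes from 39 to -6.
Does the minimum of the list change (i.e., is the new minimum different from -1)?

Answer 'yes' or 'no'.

Answer: yes

Derivation:
Old min = -1
Change: A[5] 39 -> -6
Changed element was NOT the min; min changes only if -6 < -1.
New min = -6; changed? yes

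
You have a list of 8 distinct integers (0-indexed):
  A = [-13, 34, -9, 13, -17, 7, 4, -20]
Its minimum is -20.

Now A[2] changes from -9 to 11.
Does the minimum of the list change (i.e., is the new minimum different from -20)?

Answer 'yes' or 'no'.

Answer: no

Derivation:
Old min = -20
Change: A[2] -9 -> 11
Changed element was NOT the min; min changes only if 11 < -20.
New min = -20; changed? no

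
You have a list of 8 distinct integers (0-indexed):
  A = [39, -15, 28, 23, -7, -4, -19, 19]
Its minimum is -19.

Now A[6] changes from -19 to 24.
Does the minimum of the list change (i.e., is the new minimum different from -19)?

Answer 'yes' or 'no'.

Answer: yes

Derivation:
Old min = -19
Change: A[6] -19 -> 24
Changed element was the min; new min must be rechecked.
New min = -15; changed? yes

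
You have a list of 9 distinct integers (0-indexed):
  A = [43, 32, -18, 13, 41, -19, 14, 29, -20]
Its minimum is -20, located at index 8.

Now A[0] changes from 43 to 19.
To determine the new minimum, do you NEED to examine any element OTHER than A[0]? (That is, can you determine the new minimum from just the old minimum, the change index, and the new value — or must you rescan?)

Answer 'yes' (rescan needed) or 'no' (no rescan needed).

Answer: no

Derivation:
Old min = -20 at index 8
Change at index 0: 43 -> 19
Index 0 was NOT the min. New min = min(-20, 19). No rescan of other elements needed.
Needs rescan: no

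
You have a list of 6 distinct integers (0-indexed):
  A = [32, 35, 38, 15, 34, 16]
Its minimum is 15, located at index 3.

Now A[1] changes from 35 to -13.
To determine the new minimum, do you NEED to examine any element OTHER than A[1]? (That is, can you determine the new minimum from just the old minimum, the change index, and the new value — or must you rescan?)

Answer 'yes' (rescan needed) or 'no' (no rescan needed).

Old min = 15 at index 3
Change at index 1: 35 -> -13
Index 1 was NOT the min. New min = min(15, -13). No rescan of other elements needed.
Needs rescan: no

Answer: no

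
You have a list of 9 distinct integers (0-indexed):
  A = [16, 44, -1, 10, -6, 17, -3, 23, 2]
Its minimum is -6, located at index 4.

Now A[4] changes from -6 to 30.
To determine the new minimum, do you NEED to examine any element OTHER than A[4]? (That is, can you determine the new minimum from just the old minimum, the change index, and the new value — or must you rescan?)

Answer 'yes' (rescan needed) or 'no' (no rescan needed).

Answer: yes

Derivation:
Old min = -6 at index 4
Change at index 4: -6 -> 30
Index 4 WAS the min and new value 30 > old min -6. Must rescan other elements to find the new min.
Needs rescan: yes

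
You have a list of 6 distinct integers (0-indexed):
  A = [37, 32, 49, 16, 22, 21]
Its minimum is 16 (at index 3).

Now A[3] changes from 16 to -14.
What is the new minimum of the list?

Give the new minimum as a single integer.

Old min = 16 (at index 3)
Change: A[3] 16 -> -14
Changed element WAS the min. Need to check: is -14 still <= all others?
  Min of remaining elements: 21
  New min = min(-14, 21) = -14

Answer: -14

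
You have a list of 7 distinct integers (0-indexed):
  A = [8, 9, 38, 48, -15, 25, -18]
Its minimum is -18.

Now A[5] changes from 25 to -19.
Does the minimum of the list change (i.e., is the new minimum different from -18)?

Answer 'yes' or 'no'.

Old min = -18
Change: A[5] 25 -> -19
Changed element was NOT the min; min changes only if -19 < -18.
New min = -19; changed? yes

Answer: yes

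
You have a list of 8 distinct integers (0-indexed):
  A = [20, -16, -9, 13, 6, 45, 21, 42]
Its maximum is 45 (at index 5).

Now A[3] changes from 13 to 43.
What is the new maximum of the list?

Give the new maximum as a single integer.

Old max = 45 (at index 5)
Change: A[3] 13 -> 43
Changed element was NOT the old max.
  New max = max(old_max, new_val) = max(45, 43) = 45

Answer: 45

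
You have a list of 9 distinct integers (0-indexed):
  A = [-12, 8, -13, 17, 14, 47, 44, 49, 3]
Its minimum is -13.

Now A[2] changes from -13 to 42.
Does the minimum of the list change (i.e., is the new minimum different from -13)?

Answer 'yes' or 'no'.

Answer: yes

Derivation:
Old min = -13
Change: A[2] -13 -> 42
Changed element was the min; new min must be rechecked.
New min = -12; changed? yes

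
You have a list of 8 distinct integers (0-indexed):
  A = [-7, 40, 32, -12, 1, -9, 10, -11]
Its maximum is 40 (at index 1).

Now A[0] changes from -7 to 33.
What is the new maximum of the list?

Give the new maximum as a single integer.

Answer: 40

Derivation:
Old max = 40 (at index 1)
Change: A[0] -7 -> 33
Changed element was NOT the old max.
  New max = max(old_max, new_val) = max(40, 33) = 40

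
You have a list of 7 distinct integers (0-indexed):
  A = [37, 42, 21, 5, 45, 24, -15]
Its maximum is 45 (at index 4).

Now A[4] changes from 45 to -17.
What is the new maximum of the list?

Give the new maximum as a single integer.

Old max = 45 (at index 4)
Change: A[4] 45 -> -17
Changed element WAS the max -> may need rescan.
  Max of remaining elements: 42
  New max = max(-17, 42) = 42

Answer: 42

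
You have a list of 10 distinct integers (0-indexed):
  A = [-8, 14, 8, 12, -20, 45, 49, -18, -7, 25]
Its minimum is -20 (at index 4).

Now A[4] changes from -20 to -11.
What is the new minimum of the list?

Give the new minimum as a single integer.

Answer: -18

Derivation:
Old min = -20 (at index 4)
Change: A[4] -20 -> -11
Changed element WAS the min. Need to check: is -11 still <= all others?
  Min of remaining elements: -18
  New min = min(-11, -18) = -18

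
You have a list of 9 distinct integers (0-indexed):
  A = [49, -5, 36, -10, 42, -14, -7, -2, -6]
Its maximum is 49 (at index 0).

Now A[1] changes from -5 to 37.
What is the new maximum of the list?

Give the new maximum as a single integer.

Answer: 49

Derivation:
Old max = 49 (at index 0)
Change: A[1] -5 -> 37
Changed element was NOT the old max.
  New max = max(old_max, new_val) = max(49, 37) = 49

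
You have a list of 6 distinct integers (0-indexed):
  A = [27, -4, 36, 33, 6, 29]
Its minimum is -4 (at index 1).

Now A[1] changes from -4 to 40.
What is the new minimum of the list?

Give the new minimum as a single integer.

Old min = -4 (at index 1)
Change: A[1] -4 -> 40
Changed element WAS the min. Need to check: is 40 still <= all others?
  Min of remaining elements: 6
  New min = min(40, 6) = 6

Answer: 6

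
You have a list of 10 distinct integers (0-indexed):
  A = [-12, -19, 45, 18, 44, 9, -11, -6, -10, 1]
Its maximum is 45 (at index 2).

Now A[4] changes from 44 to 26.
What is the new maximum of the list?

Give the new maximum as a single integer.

Old max = 45 (at index 2)
Change: A[4] 44 -> 26
Changed element was NOT the old max.
  New max = max(old_max, new_val) = max(45, 26) = 45

Answer: 45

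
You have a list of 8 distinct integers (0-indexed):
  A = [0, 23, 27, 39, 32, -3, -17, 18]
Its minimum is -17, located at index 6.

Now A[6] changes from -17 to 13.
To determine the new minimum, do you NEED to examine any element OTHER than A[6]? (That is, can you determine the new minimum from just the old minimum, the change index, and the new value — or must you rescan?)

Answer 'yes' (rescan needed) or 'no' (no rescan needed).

Answer: yes

Derivation:
Old min = -17 at index 6
Change at index 6: -17 -> 13
Index 6 WAS the min and new value 13 > old min -17. Must rescan other elements to find the new min.
Needs rescan: yes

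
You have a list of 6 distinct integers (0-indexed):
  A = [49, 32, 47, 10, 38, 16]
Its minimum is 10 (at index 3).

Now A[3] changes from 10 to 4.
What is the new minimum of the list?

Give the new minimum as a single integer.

Answer: 4

Derivation:
Old min = 10 (at index 3)
Change: A[3] 10 -> 4
Changed element WAS the min. Need to check: is 4 still <= all others?
  Min of remaining elements: 16
  New min = min(4, 16) = 4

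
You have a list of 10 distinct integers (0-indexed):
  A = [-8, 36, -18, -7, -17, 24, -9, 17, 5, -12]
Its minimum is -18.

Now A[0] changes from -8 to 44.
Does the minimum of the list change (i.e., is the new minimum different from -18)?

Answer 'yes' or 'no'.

Answer: no

Derivation:
Old min = -18
Change: A[0] -8 -> 44
Changed element was NOT the min; min changes only if 44 < -18.
New min = -18; changed? no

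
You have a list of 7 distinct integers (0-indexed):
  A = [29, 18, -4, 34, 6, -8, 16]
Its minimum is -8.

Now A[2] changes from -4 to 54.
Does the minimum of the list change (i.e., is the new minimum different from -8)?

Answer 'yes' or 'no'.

Old min = -8
Change: A[2] -4 -> 54
Changed element was NOT the min; min changes only if 54 < -8.
New min = -8; changed? no

Answer: no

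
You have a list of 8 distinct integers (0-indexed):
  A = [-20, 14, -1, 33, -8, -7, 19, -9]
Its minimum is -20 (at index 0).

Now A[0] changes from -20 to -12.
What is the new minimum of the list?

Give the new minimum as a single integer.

Old min = -20 (at index 0)
Change: A[0] -20 -> -12
Changed element WAS the min. Need to check: is -12 still <= all others?
  Min of remaining elements: -9
  New min = min(-12, -9) = -12

Answer: -12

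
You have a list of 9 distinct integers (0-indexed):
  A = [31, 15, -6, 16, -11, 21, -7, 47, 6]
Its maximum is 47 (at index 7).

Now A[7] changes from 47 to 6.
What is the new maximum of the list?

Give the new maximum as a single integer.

Old max = 47 (at index 7)
Change: A[7] 47 -> 6
Changed element WAS the max -> may need rescan.
  Max of remaining elements: 31
  New max = max(6, 31) = 31

Answer: 31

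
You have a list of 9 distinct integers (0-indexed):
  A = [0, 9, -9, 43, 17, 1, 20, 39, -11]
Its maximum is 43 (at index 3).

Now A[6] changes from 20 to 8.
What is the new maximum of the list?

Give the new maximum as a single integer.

Answer: 43

Derivation:
Old max = 43 (at index 3)
Change: A[6] 20 -> 8
Changed element was NOT the old max.
  New max = max(old_max, new_val) = max(43, 8) = 43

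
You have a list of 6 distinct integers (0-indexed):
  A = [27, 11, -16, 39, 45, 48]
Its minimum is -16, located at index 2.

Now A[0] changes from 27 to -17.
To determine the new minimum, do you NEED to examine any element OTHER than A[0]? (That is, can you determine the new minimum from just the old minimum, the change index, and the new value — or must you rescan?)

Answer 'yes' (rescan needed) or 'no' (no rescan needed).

Answer: no

Derivation:
Old min = -16 at index 2
Change at index 0: 27 -> -17
Index 0 was NOT the min. New min = min(-16, -17). No rescan of other elements needed.
Needs rescan: no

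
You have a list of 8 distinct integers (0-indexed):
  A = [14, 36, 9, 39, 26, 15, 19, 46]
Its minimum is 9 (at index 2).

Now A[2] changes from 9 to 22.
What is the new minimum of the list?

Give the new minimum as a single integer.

Answer: 14

Derivation:
Old min = 9 (at index 2)
Change: A[2] 9 -> 22
Changed element WAS the min. Need to check: is 22 still <= all others?
  Min of remaining elements: 14
  New min = min(22, 14) = 14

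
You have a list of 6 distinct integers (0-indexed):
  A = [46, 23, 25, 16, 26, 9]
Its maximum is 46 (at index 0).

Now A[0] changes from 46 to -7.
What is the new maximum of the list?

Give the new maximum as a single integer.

Old max = 46 (at index 0)
Change: A[0] 46 -> -7
Changed element WAS the max -> may need rescan.
  Max of remaining elements: 26
  New max = max(-7, 26) = 26

Answer: 26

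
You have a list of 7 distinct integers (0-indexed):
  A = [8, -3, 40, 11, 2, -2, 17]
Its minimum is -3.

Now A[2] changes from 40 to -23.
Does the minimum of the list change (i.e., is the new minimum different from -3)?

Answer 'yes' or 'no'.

Old min = -3
Change: A[2] 40 -> -23
Changed element was NOT the min; min changes only if -23 < -3.
New min = -23; changed? yes

Answer: yes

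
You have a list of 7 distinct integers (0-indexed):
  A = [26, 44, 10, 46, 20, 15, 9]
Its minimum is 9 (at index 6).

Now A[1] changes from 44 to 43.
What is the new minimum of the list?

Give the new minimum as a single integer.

Answer: 9

Derivation:
Old min = 9 (at index 6)
Change: A[1] 44 -> 43
Changed element was NOT the old min.
  New min = min(old_min, new_val) = min(9, 43) = 9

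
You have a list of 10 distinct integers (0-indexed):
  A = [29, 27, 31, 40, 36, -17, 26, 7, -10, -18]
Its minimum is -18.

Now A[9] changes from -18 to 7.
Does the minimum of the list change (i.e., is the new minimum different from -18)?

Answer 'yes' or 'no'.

Answer: yes

Derivation:
Old min = -18
Change: A[9] -18 -> 7
Changed element was the min; new min must be rechecked.
New min = -17; changed? yes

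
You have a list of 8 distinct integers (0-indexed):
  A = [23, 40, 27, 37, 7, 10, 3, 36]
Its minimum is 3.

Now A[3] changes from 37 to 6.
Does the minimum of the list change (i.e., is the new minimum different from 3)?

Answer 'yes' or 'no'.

Answer: no

Derivation:
Old min = 3
Change: A[3] 37 -> 6
Changed element was NOT the min; min changes only if 6 < 3.
New min = 3; changed? no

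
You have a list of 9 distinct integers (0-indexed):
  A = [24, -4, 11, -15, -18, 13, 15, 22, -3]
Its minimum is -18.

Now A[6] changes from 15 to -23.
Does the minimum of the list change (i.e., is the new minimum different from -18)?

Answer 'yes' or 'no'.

Answer: yes

Derivation:
Old min = -18
Change: A[6] 15 -> -23
Changed element was NOT the min; min changes only if -23 < -18.
New min = -23; changed? yes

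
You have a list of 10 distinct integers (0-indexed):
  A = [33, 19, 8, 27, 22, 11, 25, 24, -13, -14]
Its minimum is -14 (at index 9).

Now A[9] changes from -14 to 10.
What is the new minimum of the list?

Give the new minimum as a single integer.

Answer: -13

Derivation:
Old min = -14 (at index 9)
Change: A[9] -14 -> 10
Changed element WAS the min. Need to check: is 10 still <= all others?
  Min of remaining elements: -13
  New min = min(10, -13) = -13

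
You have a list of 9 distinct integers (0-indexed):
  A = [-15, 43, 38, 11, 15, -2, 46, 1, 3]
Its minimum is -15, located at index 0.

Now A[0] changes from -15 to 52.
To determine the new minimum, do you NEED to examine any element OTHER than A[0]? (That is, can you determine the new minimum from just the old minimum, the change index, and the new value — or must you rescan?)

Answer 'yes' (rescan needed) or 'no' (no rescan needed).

Answer: yes

Derivation:
Old min = -15 at index 0
Change at index 0: -15 -> 52
Index 0 WAS the min and new value 52 > old min -15. Must rescan other elements to find the new min.
Needs rescan: yes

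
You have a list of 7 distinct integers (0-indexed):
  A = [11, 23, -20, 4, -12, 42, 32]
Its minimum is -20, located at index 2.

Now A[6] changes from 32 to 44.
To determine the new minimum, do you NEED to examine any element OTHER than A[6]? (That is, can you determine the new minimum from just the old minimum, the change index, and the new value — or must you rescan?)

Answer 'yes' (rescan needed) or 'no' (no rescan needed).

Old min = -20 at index 2
Change at index 6: 32 -> 44
Index 6 was NOT the min. New min = min(-20, 44). No rescan of other elements needed.
Needs rescan: no

Answer: no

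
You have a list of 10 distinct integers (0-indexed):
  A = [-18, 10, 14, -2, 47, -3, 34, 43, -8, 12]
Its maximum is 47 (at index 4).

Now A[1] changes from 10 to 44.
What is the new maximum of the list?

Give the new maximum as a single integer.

Answer: 47

Derivation:
Old max = 47 (at index 4)
Change: A[1] 10 -> 44
Changed element was NOT the old max.
  New max = max(old_max, new_val) = max(47, 44) = 47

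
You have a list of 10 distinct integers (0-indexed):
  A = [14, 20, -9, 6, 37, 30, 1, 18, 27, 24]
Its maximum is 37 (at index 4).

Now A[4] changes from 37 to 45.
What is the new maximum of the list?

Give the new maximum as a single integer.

Answer: 45

Derivation:
Old max = 37 (at index 4)
Change: A[4] 37 -> 45
Changed element WAS the max -> may need rescan.
  Max of remaining elements: 30
  New max = max(45, 30) = 45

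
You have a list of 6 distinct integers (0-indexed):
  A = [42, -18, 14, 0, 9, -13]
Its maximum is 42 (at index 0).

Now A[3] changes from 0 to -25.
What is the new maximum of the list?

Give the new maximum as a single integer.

Answer: 42

Derivation:
Old max = 42 (at index 0)
Change: A[3] 0 -> -25
Changed element was NOT the old max.
  New max = max(old_max, new_val) = max(42, -25) = 42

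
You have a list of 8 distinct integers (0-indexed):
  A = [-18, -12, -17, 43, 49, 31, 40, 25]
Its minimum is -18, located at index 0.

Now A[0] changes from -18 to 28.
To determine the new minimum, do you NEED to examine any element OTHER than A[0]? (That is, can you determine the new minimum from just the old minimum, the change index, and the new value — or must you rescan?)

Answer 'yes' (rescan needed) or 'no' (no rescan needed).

Answer: yes

Derivation:
Old min = -18 at index 0
Change at index 0: -18 -> 28
Index 0 WAS the min and new value 28 > old min -18. Must rescan other elements to find the new min.
Needs rescan: yes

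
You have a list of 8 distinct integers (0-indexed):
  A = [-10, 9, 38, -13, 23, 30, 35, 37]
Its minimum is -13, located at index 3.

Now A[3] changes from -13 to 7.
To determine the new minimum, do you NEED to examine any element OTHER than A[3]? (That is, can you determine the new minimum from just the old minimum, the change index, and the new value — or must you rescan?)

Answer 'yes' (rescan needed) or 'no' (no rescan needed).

Old min = -13 at index 3
Change at index 3: -13 -> 7
Index 3 WAS the min and new value 7 > old min -13. Must rescan other elements to find the new min.
Needs rescan: yes

Answer: yes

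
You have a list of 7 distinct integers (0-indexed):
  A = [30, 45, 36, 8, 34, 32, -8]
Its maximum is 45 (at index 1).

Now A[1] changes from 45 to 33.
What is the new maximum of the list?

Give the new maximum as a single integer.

Old max = 45 (at index 1)
Change: A[1] 45 -> 33
Changed element WAS the max -> may need rescan.
  Max of remaining elements: 36
  New max = max(33, 36) = 36

Answer: 36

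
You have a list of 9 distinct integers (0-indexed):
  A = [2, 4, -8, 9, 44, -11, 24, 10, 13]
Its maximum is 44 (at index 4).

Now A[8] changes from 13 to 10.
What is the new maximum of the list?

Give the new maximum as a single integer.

Answer: 44

Derivation:
Old max = 44 (at index 4)
Change: A[8] 13 -> 10
Changed element was NOT the old max.
  New max = max(old_max, new_val) = max(44, 10) = 44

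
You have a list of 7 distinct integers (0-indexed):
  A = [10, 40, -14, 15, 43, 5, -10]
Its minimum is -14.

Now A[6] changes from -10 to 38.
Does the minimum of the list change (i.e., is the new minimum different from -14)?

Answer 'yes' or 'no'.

Old min = -14
Change: A[6] -10 -> 38
Changed element was NOT the min; min changes only if 38 < -14.
New min = -14; changed? no

Answer: no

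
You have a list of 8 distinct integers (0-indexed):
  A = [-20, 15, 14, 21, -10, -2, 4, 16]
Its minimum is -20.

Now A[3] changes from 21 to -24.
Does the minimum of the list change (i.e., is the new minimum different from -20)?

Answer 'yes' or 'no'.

Old min = -20
Change: A[3] 21 -> -24
Changed element was NOT the min; min changes only if -24 < -20.
New min = -24; changed? yes

Answer: yes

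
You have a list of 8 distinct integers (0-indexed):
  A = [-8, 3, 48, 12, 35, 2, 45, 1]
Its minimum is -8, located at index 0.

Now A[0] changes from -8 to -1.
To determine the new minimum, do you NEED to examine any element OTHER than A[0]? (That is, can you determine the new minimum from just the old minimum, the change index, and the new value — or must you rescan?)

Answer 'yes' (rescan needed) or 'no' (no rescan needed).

Old min = -8 at index 0
Change at index 0: -8 -> -1
Index 0 WAS the min and new value -1 > old min -8. Must rescan other elements to find the new min.
Needs rescan: yes

Answer: yes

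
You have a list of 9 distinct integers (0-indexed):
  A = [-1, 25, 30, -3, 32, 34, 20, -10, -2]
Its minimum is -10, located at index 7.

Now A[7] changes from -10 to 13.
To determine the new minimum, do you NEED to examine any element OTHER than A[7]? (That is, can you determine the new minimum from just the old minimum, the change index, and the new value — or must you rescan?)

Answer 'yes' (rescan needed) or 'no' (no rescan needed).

Old min = -10 at index 7
Change at index 7: -10 -> 13
Index 7 WAS the min and new value 13 > old min -10. Must rescan other elements to find the new min.
Needs rescan: yes

Answer: yes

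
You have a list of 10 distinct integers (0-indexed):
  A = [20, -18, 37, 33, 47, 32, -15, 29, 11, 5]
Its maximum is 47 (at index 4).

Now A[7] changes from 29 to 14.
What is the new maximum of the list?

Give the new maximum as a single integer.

Answer: 47

Derivation:
Old max = 47 (at index 4)
Change: A[7] 29 -> 14
Changed element was NOT the old max.
  New max = max(old_max, new_val) = max(47, 14) = 47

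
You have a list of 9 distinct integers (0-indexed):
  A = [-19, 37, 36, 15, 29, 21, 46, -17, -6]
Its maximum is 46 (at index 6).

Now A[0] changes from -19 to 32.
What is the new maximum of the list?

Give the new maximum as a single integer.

Old max = 46 (at index 6)
Change: A[0] -19 -> 32
Changed element was NOT the old max.
  New max = max(old_max, new_val) = max(46, 32) = 46

Answer: 46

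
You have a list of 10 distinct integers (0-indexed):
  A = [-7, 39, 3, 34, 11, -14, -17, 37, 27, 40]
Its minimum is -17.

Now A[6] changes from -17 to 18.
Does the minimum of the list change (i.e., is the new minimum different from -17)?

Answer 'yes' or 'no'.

Answer: yes

Derivation:
Old min = -17
Change: A[6] -17 -> 18
Changed element was the min; new min must be rechecked.
New min = -14; changed? yes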